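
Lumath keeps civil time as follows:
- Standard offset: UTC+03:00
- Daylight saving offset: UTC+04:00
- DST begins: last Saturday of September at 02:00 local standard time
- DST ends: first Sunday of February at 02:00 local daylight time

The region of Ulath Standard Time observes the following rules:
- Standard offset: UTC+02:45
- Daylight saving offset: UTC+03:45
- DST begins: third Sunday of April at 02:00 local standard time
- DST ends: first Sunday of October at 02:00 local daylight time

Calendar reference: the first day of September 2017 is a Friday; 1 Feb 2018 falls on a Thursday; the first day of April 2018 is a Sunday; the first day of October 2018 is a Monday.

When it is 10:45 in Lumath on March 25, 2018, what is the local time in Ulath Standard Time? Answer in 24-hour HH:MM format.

1 September 2017 is a Friday, so Saturdays fall on 2, 9, 16, 23, 30; the last is September 30.
1 February 2018 is a Thursday, so the first Sunday is February 4.
March 25, 2018 does not fall between 30 September 2017 and 4 February 2018, so daylight saving is not in effect and Lumath is at UTC+03:00.
10:45 Lumath − 3h = 07:45 UTC.
1 April 2018 is a Sunday, so the first Sunday is April 1 and the third is April 15.
1 October 2018 is a Monday, so the first Sunday is October 7.
At the standard offset (UTC+02:45), 07:45 UTC + 2h45m = 10:30 Ulath Standard Time standard time.
Daylight saving runs 15 April – 7 October; the standard-time date in Ulath Standard Time, March 25, 2018, is outside that window, so Ulath Standard Time is on standard time at UTC+02:45.
07:45 UTC + 2h45m = 10:30 Ulath Standard Time.

10:30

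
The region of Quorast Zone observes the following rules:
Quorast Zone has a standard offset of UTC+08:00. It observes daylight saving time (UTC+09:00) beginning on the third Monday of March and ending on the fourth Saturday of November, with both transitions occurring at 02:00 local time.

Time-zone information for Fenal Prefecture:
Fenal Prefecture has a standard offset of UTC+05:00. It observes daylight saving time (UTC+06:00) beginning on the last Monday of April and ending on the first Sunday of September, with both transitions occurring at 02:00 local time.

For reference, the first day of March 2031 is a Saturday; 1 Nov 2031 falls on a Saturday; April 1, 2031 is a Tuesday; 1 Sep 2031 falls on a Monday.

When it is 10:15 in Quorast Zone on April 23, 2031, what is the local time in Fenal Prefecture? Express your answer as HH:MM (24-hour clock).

06:15

1 March 2031 is a Saturday, so the first Monday is March 3 and the third is March 17.
1 November 2031 is a Saturday, so the first Saturday is November 1 and the fourth is November 22.
April 23, 2031 lies within the daylight-saving period (17 March – 22 November), so Quorast Zone is on daylight time, UTC+09:00.
10:15 Quorast Zone − 9h = 01:15 UTC.
1 April 2031 is a Tuesday, so Mondays fall on 7, 14, 21, 28; the last is April 28.
1 September 2031 is a Monday, so the first Sunday is September 7.
At the standard offset (UTC+05:00), 01:15 UTC + 5h = 06:15 Fenal Prefecture standard time.
The standard-time date in Fenal Prefecture, April 23, 2031, does not fall between 28 April and 7 September, so daylight saving is not in effect and Fenal Prefecture is at UTC+05:00.
01:15 UTC + 5h = 06:15 Fenal Prefecture.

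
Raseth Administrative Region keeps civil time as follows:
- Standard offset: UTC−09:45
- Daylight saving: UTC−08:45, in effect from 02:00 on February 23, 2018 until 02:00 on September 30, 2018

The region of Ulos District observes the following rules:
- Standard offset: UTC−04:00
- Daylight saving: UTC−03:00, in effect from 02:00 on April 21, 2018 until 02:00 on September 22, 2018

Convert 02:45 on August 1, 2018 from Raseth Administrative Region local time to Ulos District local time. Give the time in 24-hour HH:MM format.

08:30

August 1, 2018 falls between 23 February and 30 September, so daylight saving is in effect and Raseth Administrative Region is at UTC−08:45.
02:45 Raseth Administrative Region + 8h45m = 11:30 UTC.
At the standard offset (UTC−04:00), 11:30 UTC − 4h = 07:30 Ulos District standard time.
Daylight saving runs 21 April – 22 September; the standard-time date in Ulos District, August 1, 2018, is inside that window, so Ulos District is at UTC−03:00.
11:30 UTC − 3h = 08:30 Ulos District.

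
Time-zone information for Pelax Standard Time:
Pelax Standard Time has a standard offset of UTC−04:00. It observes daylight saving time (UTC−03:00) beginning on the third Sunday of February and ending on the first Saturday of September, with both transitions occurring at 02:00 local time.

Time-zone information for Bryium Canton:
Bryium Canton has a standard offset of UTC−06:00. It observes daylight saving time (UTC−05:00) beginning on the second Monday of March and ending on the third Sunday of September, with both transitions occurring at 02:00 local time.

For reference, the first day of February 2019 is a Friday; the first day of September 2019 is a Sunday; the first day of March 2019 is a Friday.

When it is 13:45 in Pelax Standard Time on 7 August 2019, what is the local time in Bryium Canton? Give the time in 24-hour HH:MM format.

1 February 2019 is a Friday, so the first Sunday is February 3 and the third is February 17.
1 September 2019 is a Sunday, so the first Saturday is September 7.
7 August 2019 falls between 17 February and 7 September, so daylight saving is in effect and Pelax Standard Time is at UTC−03:00.
13:45 Pelax Standard Time + 3h = 16:45 UTC.
1 March 2019 is a Friday, so the first Monday is March 4 and the second is March 11.
1 September 2019 is a Sunday, so the first Sunday is September 1 and the third is September 15.
At the standard offset (UTC−06:00), 16:45 UTC − 6h = 10:45 Bryium Canton standard time.
Daylight saving runs 11 March – 15 September; the standard-time date in Bryium Canton, 7 August 2019, is inside that window, so Bryium Canton is at UTC−05:00.
16:45 UTC − 5h = 11:45 Bryium Canton.

11:45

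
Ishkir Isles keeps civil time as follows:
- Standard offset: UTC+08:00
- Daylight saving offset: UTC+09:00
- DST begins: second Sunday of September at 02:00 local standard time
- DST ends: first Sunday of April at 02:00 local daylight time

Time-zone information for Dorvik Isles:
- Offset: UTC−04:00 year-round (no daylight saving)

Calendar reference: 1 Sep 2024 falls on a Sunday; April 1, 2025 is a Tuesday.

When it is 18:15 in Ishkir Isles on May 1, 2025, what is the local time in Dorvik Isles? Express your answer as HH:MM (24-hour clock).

1 September 2024 is a Sunday, so the first Sunday is September 1 and the second is September 8.
1 April 2025 is a Tuesday, so the first Sunday is April 6.
May 1, 2025 does not fall between 8 September 2024 and 6 April 2025, so daylight saving is not in effect and Ishkir Isles is at UTC+08:00.
18:15 Ishkir Isles − 8h = 10:15 UTC.
Dorvik Isles has no daylight saving, so its offset is UTC−04:00 year-round.
10:15 UTC − 4h = 06:15 Dorvik Isles.

06:15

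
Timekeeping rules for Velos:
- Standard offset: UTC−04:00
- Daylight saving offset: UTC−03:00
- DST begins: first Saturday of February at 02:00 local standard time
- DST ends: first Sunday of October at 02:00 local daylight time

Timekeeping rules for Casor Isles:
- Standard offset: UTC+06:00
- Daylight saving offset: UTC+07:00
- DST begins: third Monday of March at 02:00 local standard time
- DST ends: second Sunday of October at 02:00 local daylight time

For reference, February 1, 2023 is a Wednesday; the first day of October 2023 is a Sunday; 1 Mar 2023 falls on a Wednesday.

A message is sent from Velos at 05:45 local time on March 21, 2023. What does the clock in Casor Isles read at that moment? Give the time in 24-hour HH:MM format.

1 February 2023 is a Wednesday, so the first Saturday is February 4.
1 October 2023 is a Sunday, so the first Sunday is October 1.
March 21, 2023 lies within the daylight-saving period (4 February – 1 October), so Velos is on daylight time, UTC−03:00.
05:45 Velos + 3h = 08:45 UTC.
1 March 2023 is a Wednesday, so the first Monday is March 6 and the third is March 20.
1 October 2023 is a Sunday, so the first Sunday is October 1 and the second is October 8.
At the standard offset (UTC+06:00), 08:45 UTC + 6h = 14:45 Casor Isles standard time.
Daylight saving runs 20 March – 8 October; the standard-time date in Casor Isles, March 21, 2023, is inside that window, so Casor Isles is at UTC+07:00.
08:45 UTC + 7h = 15:45 Casor Isles.

15:45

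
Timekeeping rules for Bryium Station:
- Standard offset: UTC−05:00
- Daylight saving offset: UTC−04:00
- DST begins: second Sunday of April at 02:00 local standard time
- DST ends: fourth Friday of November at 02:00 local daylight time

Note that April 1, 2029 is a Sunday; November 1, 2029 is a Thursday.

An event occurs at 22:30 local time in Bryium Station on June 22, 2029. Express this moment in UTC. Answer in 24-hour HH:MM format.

1 April 2029 is a Sunday, so the first Sunday is April 1 and the second is April 8.
1 November 2029 is a Thursday, so the first Friday is November 2 and the fourth is November 23.
Daylight saving runs 8 April – 23 November; June 22, 2029 is inside that window, so Bryium Station is at UTC−04:00.
22:30 local + 4h = 02:30 UTC (rolling into the next day, 23 June 2029).

02:30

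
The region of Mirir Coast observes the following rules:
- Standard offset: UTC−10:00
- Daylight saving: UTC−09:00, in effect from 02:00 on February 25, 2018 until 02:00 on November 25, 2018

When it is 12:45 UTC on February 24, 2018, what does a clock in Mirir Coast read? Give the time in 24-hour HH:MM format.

At the standard offset (UTC−10:00), 12:45 UTC − 10h = 02:45 Mirir Coast standard time.
Daylight saving runs 25 February – 25 November; the standard-time date in Mirir Coast, February 24, 2018, is outside that window, so Mirir Coast is on standard time at UTC−10:00.
12:45 UTC − 10h = 02:45 local.

02:45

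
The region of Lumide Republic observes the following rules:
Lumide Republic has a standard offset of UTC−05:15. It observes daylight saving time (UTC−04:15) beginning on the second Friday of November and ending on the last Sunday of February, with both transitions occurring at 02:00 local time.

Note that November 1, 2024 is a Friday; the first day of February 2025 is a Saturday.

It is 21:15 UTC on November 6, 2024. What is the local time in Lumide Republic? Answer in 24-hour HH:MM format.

16:00

1 November 2024 is a Friday, so the first Friday is November 1 and the second is November 8.
1 February 2025 is a Saturday, so Sundays fall on 2, 9, 16, 23; the last is February 23.
At the standard offset (UTC−05:15), 21:15 UTC − 5h15m = 16:00 Lumide Republic standard time.
The standard-time date in Lumide Republic, November 6, 2024, is outside the daylight-saving period (8 November 2024 – 23 February 2025), so Lumide Republic is on standard time, UTC−05:15.
21:15 UTC − 5h15m = 16:00 local.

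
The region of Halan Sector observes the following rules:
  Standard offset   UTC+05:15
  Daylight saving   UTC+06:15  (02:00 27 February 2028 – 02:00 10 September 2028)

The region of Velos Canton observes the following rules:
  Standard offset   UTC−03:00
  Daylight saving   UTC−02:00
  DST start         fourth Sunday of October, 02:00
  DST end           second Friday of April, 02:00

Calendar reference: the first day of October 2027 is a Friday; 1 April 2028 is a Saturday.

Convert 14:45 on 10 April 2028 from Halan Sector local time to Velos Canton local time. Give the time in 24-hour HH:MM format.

06:30

10 April 2028 lies within the daylight-saving period (27 February – 10 September), so Halan Sector is on daylight time, UTC+06:15.
14:45 Halan Sector − 6h15m = 08:30 UTC.
1 October 2027 is a Friday, so the first Sunday is October 3 and the fourth is October 24.
1 April 2028 is a Saturday, so the first Friday is April 7 and the second is April 14.
At the standard offset (UTC−03:00), 08:30 UTC − 3h = 05:30 Velos Canton standard time.
The standard-time date in Velos Canton, 10 April 2028, falls between 24 October 2027 and 14 April 2028, so daylight saving is in effect and Velos Canton is at UTC−02:00.
08:30 UTC − 2h = 06:30 Velos Canton.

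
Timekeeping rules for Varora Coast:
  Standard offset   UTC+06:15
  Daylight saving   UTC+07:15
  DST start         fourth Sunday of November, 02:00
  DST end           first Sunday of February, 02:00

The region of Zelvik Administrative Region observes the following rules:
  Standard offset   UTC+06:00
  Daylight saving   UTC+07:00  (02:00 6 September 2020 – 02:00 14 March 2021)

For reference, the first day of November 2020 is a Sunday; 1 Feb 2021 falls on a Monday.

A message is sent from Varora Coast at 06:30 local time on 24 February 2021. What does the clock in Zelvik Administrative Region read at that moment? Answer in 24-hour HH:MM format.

1 November 2020 is a Sunday, so the first Sunday is November 1 and the fourth is November 22.
1 February 2021 is a Monday, so the first Sunday is February 7.
Daylight saving runs 22 November 2020 – 7 February 2021; 24 February 2021 is outside that window, so Varora Coast is on standard time at UTC+06:15.
06:30 Varora Coast − 6h15m = 00:15 UTC.
At the standard offset (UTC+06:00), 00:15 UTC + 6h = 06:15 Zelvik Administrative Region standard time.
Daylight saving runs 6 September 2020 – 14 March 2021; the standard-time date in Zelvik Administrative Region, 24 February 2021, is inside that window, so Zelvik Administrative Region is at UTC+07:00.
00:15 UTC + 7h = 07:15 Zelvik Administrative Region.

07:15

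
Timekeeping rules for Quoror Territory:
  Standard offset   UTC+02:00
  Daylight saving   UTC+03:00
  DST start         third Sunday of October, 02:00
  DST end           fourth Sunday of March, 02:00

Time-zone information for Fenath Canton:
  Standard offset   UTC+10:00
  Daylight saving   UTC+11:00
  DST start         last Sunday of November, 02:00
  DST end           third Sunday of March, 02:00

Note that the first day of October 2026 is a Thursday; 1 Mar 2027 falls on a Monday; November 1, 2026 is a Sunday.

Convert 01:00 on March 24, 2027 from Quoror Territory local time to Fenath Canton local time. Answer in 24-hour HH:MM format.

1 October 2026 is a Thursday, so the first Sunday is October 4 and the third is October 18.
1 March 2027 is a Monday, so the first Sunday is March 7 and the fourth is March 28.
March 24, 2027 lies within the daylight-saving period (18 October 2026 – 28 March 2027), so Quoror Territory is on daylight time, UTC+03:00.
01:00 Quoror Territory − 3h = 22:00 UTC (rolling into the previous day, 23 March 2027).
1 November 2026 is a Sunday, so Sundays fall on 1, 8, 15, 22, 29; the last is November 29.
1 March 2027 is a Monday, so the first Sunday is March 7 and the third is March 21.
At the standard offset (UTC+10:00), 22:00 UTC + 10h = 08:00 Fenath Canton standard time (rolling into the next day, 24 March 2027).
Daylight saving runs 29 November 2026 – 21 March 2027; the standard-time date in Fenath Canton, March 24, 2027, is outside that window, so Fenath Canton is on standard time at UTC+10:00.
22:00 UTC + 10h = 08:00 Fenath Canton (rolling into the next day, 24 March 2027).

08:00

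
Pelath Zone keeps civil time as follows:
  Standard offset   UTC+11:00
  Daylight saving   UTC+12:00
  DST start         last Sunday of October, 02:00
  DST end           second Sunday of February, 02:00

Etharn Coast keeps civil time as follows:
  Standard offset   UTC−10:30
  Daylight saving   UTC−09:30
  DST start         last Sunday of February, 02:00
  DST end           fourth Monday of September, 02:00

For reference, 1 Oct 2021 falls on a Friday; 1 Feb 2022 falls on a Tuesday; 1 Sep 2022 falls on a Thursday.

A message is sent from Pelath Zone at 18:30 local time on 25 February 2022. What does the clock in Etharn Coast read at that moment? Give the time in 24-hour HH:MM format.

1 October 2021 is a Friday, so Sundays fall on 3, 10, 17, 24, 31; the last is October 31.
1 February 2022 is a Tuesday, so the first Sunday is February 6 and the second is February 13.
Daylight saving runs 31 October 2021 – 13 February 2022; 25 February 2022 is outside that window, so Pelath Zone is on standard time at UTC+11:00.
18:30 Pelath Zone − 11h = 07:30 UTC.
1 February 2022 is a Tuesday, so Sundays fall on 6, 13, 20, 27; the last is February 27.
1 September 2022 is a Thursday, so the first Monday is September 5 and the fourth is September 26.
At the standard offset (UTC−10:30), 07:30 UTC − 10h30m = 21:00 Etharn Coast standard time (rolling into the previous day, 24 February 2022).
The standard-time date in Etharn Coast, 24 February 2022, does not fall between 27 February and 26 September, so daylight saving is not in effect and Etharn Coast is at UTC−10:30.
07:30 UTC − 10h30m = 21:00 Etharn Coast (rolling into the previous day, 24 February 2022).

21:00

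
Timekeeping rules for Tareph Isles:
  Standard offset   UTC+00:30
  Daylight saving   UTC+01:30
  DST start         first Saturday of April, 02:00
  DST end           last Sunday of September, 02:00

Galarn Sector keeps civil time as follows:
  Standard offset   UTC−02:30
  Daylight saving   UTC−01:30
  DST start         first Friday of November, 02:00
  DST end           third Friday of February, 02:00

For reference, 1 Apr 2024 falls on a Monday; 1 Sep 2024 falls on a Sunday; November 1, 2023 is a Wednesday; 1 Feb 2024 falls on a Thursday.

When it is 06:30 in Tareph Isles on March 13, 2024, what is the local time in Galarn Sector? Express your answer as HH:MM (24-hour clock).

03:30

1 April 2024 is a Monday, so the first Saturday is April 6.
1 September 2024 is a Sunday, so Sundays fall on 1, 8, 15, 22, 29; the last is September 29.
Daylight saving runs 6 April – 29 September; March 13, 2024 is outside that window, so Tareph Isles is on standard time at UTC+00:30.
06:30 Tareph Isles − 0h30m = 06:00 UTC.
1 November 2023 is a Wednesday, so the first Friday is November 3.
1 February 2024 is a Thursday, so the first Friday is February 2 and the third is February 16.
At the standard offset (UTC−02:30), 06:00 UTC − 2h30m = 03:30 Galarn Sector standard time.
The standard-time date in Galarn Sector, March 13, 2024, does not fall between 3 November 2023 and 16 February 2024, so daylight saving is not in effect and Galarn Sector is at UTC−02:30.
06:00 UTC − 2h30m = 03:30 Galarn Sector.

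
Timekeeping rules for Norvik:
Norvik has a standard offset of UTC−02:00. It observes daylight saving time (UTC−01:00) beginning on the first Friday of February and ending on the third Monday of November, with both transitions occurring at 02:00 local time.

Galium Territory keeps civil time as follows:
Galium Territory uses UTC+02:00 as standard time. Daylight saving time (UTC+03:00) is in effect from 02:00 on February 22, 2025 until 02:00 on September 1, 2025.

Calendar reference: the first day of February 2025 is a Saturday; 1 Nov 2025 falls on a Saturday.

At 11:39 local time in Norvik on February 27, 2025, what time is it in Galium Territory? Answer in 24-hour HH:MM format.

1 February 2025 is a Saturday, so the first Friday is February 7.
1 November 2025 is a Saturday, so the first Monday is November 3 and the third is November 17.
February 27, 2025 falls between 7 February and 17 November, so daylight saving is in effect and Norvik is at UTC−01:00.
11:39 Norvik + 1h = 12:39 UTC.
At the standard offset (UTC+02:00), 12:39 UTC + 2h = 14:39 Galium Territory standard time.
The standard-time date in Galium Territory, February 27, 2025, lies within the daylight-saving period (22 February – 1 September), so Galium Territory is on daylight time, UTC+03:00.
12:39 UTC + 3h = 15:39 Galium Territory.

15:39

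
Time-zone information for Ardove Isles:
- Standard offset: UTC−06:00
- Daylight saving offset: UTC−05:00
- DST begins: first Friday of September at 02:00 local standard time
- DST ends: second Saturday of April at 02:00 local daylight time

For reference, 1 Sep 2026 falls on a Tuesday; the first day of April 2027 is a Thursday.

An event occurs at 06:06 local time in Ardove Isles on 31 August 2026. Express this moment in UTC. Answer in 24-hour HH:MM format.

12:06

1 September 2026 is a Tuesday, so the first Friday is September 4.
1 April 2027 is a Thursday, so the first Saturday is April 3 and the second is April 10.
31 August 2026 is outside the daylight-saving period (4 September 2026 – 10 April 2027), so Ardove Isles is on standard time, UTC−06:00.
06:06 local + 6h = 12:06 UTC.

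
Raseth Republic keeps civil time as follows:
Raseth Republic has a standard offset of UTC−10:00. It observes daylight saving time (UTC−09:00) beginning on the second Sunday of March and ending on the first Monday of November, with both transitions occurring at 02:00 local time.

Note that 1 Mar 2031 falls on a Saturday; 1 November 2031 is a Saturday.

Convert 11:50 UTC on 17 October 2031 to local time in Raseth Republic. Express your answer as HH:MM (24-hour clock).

02:50

1 March 2031 is a Saturday, so the first Sunday is March 2 and the second is March 9.
1 November 2031 is a Saturday, so the first Monday is November 3.
At the standard offset (UTC−10:00), 11:50 UTC − 10h = 01:50 Raseth Republic standard time.
The standard-time date in Raseth Republic, 17 October 2031, falls between 9 March and 3 November, so daylight saving is in effect and Raseth Republic is at UTC−09:00.
11:50 UTC − 9h = 02:50 local.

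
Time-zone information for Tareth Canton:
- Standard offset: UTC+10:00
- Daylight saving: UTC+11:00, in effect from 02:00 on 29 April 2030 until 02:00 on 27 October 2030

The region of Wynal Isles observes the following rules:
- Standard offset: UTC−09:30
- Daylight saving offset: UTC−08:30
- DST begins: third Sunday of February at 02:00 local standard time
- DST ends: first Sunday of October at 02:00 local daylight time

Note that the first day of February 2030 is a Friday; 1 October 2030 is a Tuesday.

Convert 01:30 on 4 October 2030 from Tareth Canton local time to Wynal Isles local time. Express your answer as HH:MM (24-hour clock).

06:00

4 October 2030 lies within the daylight-saving period (29 April – 27 October), so Tareth Canton is on daylight time, UTC+11:00.
01:30 Tareth Canton − 11h = 14:30 UTC (rolling into the previous day, 3 October 2030).
1 February 2030 is a Friday, so the first Sunday is February 3 and the third is February 17.
1 October 2030 is a Tuesday, so the first Sunday is October 6.
At the standard offset (UTC−09:30), 14:30 UTC − 9h30m = 05:00 Wynal Isles standard time.
Daylight saving runs 17 February – 6 October; the standard-time date in Wynal Isles, 3 October 2030, is inside that window, so Wynal Isles is at UTC−08:30.
14:30 UTC − 8h30m = 06:00 Wynal Isles.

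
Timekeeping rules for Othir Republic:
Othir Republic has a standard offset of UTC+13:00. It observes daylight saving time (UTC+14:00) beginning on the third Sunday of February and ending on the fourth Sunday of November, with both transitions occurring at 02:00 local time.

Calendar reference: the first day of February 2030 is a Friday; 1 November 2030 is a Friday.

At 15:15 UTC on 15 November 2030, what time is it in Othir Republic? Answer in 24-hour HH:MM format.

1 February 2030 is a Friday, so the first Sunday is February 3 and the third is February 17.
1 November 2030 is a Friday, so the first Sunday is November 3 and the fourth is November 24.
At the standard offset (UTC+13:00), 15:15 UTC + 13h = 04:15 Othir Republic standard time (rolling into the next day, 16 November 2030).
Daylight saving runs 17 February – 24 November; the standard-time date in Othir Republic, 16 November 2030, is inside that window, so Othir Republic is at UTC+14:00.
15:15 UTC + 14h = 05:15 local (rolling into the next day, 16 November 2030).

05:15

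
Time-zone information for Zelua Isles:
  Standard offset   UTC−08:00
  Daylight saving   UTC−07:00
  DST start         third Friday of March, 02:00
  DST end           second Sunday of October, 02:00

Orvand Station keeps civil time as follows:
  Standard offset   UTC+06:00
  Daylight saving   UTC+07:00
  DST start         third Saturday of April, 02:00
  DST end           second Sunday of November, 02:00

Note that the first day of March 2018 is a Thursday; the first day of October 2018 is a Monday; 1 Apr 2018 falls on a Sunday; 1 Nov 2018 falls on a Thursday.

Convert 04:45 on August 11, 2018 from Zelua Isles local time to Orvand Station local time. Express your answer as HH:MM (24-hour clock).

18:45

1 March 2018 is a Thursday, so the first Friday is March 2 and the third is March 16.
1 October 2018 is a Monday, so the first Sunday is October 7 and the second is October 14.
Daylight saving runs 16 March – 14 October; August 11, 2018 is inside that window, so Zelua Isles is at UTC−07:00.
04:45 Zelua Isles + 7h = 11:45 UTC.
1 April 2018 is a Sunday, so the first Saturday is April 7 and the third is April 21.
1 November 2018 is a Thursday, so the first Sunday is November 4 and the second is November 11.
At the standard offset (UTC+06:00), 11:45 UTC + 6h = 17:45 Orvand Station standard time.
The standard-time date in Orvand Station, August 11, 2018, falls between 21 April and 11 November, so daylight saving is in effect and Orvand Station is at UTC+07:00.
11:45 UTC + 7h = 18:45 Orvand Station.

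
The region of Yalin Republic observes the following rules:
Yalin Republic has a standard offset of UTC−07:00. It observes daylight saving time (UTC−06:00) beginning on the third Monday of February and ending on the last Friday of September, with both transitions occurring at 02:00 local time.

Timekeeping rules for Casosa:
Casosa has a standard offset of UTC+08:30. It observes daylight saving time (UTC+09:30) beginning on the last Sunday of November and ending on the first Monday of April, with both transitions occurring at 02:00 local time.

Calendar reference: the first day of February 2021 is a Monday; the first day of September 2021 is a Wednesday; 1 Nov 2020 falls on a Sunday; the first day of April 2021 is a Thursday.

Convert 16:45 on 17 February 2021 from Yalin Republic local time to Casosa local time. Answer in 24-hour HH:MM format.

08:15

1 February 2021 is a Monday, so the first Monday is February 1 and the third is February 15.
1 September 2021 is a Wednesday, so Fridays fall on 3, 10, 17, 24; the last is September 24.
Daylight saving runs 15 February – 24 September; 17 February 2021 is inside that window, so Yalin Republic is at UTC−06:00.
16:45 Yalin Republic + 6h = 22:45 UTC.
1 November 2020 is a Sunday, so Sundays fall on 1, 8, 15, 22, 29; the last is November 29.
1 April 2021 is a Thursday, so the first Monday is April 5.
At the standard offset (UTC+08:30), 22:45 UTC + 8h30m = 07:15 Casosa standard time (rolling into the next day, 18 February 2021).
The standard-time date in Casosa, 18 February 2021, falls between 29 November 2020 and 5 April 2021, so daylight saving is in effect and Casosa is at UTC+09:30.
22:45 UTC + 9h30m = 08:15 Casosa (rolling into the next day, 18 February 2021).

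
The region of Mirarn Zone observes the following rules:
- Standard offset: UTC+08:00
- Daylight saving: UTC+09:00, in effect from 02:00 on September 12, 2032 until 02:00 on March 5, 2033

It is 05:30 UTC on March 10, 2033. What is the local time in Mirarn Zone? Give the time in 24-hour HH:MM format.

At the standard offset (UTC+08:00), 05:30 UTC + 8h = 13:30 Mirarn Zone standard time.
Daylight saving runs 12 September 2032 – 5 March 2033; the standard-time date in Mirarn Zone, March 10, 2033, is outside that window, so Mirarn Zone is on standard time at UTC+08:00.
05:30 UTC + 8h = 13:30 local.

13:30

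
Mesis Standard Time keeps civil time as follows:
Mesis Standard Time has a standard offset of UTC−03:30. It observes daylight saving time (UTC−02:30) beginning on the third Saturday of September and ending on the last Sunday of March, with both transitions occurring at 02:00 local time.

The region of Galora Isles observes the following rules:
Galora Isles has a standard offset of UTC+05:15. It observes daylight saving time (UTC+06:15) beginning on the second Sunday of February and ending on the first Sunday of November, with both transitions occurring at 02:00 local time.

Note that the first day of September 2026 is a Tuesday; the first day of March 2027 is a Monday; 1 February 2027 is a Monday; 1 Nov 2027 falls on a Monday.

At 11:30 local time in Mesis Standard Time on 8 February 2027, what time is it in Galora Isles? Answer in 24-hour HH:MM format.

19:15

1 September 2026 is a Tuesday, so the first Saturday is September 5 and the third is September 19.
1 March 2027 is a Monday, so Sundays fall on 7, 14, 21, 28; the last is March 28.
Daylight saving runs 19 September 2026 – 28 March 2027; 8 February 2027 is inside that window, so Mesis Standard Time is at UTC−02:30.
11:30 Mesis Standard Time + 2h30m = 14:00 UTC.
1 February 2027 is a Monday, so the first Sunday is February 7 and the second is February 14.
1 November 2027 is a Monday, so the first Sunday is November 7.
At the standard offset (UTC+05:15), 14:00 UTC + 5h15m = 19:15 Galora Isles standard time.
The standard-time date in Galora Isles, 8 February 2027, is outside the daylight-saving period (14 February – 7 November), so Galora Isles is on standard time, UTC+05:15.
14:00 UTC + 5h15m = 19:15 Galora Isles.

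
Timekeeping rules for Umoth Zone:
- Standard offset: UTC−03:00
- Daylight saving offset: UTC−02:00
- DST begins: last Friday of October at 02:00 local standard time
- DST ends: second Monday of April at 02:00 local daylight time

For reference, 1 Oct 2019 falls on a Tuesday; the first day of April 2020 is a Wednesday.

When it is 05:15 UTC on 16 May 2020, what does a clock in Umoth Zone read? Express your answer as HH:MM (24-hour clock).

02:15

1 October 2019 is a Tuesday, so Fridays fall on 4, 11, 18, 25; the last is October 25.
1 April 2020 is a Wednesday, so the first Monday is April 6 and the second is April 13.
At the standard offset (UTC−03:00), 05:15 UTC − 3h = 02:15 Umoth Zone standard time.
Daylight saving runs 25 October 2019 – 13 April 2020; the standard-time date in Umoth Zone, 16 May 2020, is outside that window, so Umoth Zone is on standard time at UTC−03:00.
05:15 UTC − 3h = 02:15 local.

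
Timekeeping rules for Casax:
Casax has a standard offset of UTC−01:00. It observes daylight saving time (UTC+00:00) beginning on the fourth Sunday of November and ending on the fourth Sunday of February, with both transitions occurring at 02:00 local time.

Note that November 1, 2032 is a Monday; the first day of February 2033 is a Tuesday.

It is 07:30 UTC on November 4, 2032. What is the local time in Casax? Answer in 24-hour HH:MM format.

06:30

1 November 2032 is a Monday, so the first Sunday is November 7 and the fourth is November 28.
1 February 2033 is a Tuesday, so the first Sunday is February 6 and the fourth is February 27.
At the standard offset (UTC−01:00), 07:30 UTC − 1h = 06:30 Casax standard time.
The standard-time date in Casax, November 4, 2032, is outside the daylight-saving period (28 November 2032 – 27 February 2033), so Casax is on standard time, UTC−01:00.
07:30 UTC − 1h = 06:30 local.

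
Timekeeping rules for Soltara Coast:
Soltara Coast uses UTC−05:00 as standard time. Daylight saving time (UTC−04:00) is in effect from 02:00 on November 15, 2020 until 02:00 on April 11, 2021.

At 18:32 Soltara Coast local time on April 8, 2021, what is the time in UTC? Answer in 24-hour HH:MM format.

April 8, 2021 falls between 15 November 2020 and 11 April 2021, so daylight saving is in effect and Soltara Coast is at UTC−04:00.
18:32 local + 4h = 22:32 UTC.

22:32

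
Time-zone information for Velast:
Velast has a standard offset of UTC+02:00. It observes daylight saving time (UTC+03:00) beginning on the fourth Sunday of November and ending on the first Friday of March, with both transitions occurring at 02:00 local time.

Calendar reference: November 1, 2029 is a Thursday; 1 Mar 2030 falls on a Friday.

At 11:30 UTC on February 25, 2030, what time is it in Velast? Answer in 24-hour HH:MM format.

14:30

1 November 2029 is a Thursday, so the first Sunday is November 4 and the fourth is November 25.
1 March 2030 is a Friday, so the first Friday is March 1.
At the standard offset (UTC+02:00), 11:30 UTC + 2h = 13:30 Velast standard time.
The standard-time date in Velast, February 25, 2030, falls between 25 November 2029 and 1 March 2030, so daylight saving is in effect and Velast is at UTC+03:00.
11:30 UTC + 3h = 14:30 local.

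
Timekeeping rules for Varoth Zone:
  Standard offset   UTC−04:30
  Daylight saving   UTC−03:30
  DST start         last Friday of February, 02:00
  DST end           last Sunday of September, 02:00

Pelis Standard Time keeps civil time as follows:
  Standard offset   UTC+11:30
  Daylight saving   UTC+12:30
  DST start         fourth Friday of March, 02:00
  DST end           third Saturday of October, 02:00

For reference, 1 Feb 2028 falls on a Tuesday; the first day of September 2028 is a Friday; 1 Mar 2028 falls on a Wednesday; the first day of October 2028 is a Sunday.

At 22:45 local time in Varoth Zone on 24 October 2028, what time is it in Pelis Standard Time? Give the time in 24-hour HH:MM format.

14:45

1 February 2028 is a Tuesday, so Fridays fall on 4, 11, 18, 25; the last is February 25.
1 September 2028 is a Friday, so Sundays fall on 3, 10, 17, 24; the last is September 24.
Daylight saving runs 25 February – 24 September; 24 October 2028 is outside that window, so Varoth Zone is on standard time at UTC−04:30.
22:45 Varoth Zone + 4h30m = 03:15 UTC (rolling into the next day, 25 October 2028).
1 March 2028 is a Wednesday, so the first Friday is March 3 and the fourth is March 24.
1 October 2028 is a Sunday, so the first Saturday is October 7 and the third is October 21.
At the standard offset (UTC+11:30), 03:15 UTC + 11h30m = 14:45 Pelis Standard Time standard time.
The standard-time date in Pelis Standard Time, 25 October 2028, is outside the daylight-saving period (24 March – 21 October), so Pelis Standard Time is on standard time, UTC+11:30.
03:15 UTC + 11h30m = 14:45 Pelis Standard Time.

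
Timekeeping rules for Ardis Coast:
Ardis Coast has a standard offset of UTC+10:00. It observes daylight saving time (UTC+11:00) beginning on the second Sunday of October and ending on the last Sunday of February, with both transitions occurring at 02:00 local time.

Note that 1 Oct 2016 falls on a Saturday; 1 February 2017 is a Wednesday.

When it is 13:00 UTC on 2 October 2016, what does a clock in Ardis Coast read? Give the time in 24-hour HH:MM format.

23:00

1 October 2016 is a Saturday, so the first Sunday is October 2 and the second is October 9.
1 February 2017 is a Wednesday, so Sundays fall on 5, 12, 19, 26; the last is February 26.
At the standard offset (UTC+10:00), 13:00 UTC + 10h = 23:00 Ardis Coast standard time.
The standard-time date in Ardis Coast, 2 October 2016, does not fall between 9 October 2016 and 26 February 2017, so daylight saving is not in effect and Ardis Coast is at UTC+10:00.
13:00 UTC + 10h = 23:00 local.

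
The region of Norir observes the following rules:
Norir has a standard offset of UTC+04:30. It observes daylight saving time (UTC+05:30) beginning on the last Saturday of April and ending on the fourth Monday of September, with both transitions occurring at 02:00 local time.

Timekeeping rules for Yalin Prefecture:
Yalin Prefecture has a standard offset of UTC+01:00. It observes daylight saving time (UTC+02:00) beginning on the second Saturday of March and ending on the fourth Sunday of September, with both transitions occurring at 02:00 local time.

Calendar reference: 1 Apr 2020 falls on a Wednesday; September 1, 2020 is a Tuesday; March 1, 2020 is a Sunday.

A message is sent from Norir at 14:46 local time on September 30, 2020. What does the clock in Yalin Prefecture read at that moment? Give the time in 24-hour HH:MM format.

1 April 2020 is a Wednesday, so Saturdays fall on 4, 11, 18, 25; the last is April 25.
1 September 2020 is a Tuesday, so the first Monday is September 7 and the fourth is September 28.
Daylight saving runs 25 April – 28 September; September 30, 2020 is outside that window, so Norir is on standard time at UTC+04:30.
14:46 Norir − 4h30m = 10:16 UTC.
1 March 2020 is a Sunday, so the first Saturday is March 7 and the second is March 14.
1 September 2020 is a Tuesday, so the first Sunday is September 6 and the fourth is September 27.
At the standard offset (UTC+01:00), 10:16 UTC + 1h = 11:16 Yalin Prefecture standard time.
Daylight saving runs 14 March – 27 September; the standard-time date in Yalin Prefecture, September 30, 2020, is outside that window, so Yalin Prefecture is on standard time at UTC+01:00.
10:16 UTC + 1h = 11:16 Yalin Prefecture.

11:16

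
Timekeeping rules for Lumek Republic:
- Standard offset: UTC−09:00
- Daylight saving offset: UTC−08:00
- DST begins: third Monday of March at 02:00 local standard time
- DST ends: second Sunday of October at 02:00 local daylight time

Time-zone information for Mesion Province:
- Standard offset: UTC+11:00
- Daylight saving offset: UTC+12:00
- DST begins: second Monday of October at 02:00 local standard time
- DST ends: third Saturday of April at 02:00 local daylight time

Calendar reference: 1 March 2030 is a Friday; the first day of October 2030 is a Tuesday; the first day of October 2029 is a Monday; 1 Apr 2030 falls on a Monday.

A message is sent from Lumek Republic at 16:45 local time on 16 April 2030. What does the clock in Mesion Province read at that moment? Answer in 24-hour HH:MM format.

1 March 2030 is a Friday, so the first Monday is March 4 and the third is March 18.
1 October 2030 is a Tuesday, so the first Sunday is October 6 and the second is October 13.
Daylight saving runs 18 March – 13 October; 16 April 2030 is inside that window, so Lumek Republic is at UTC−08:00.
16:45 Lumek Republic + 8h = 00:45 UTC (rolling into the next day, 17 April 2030).
1 October 2029 is a Monday, so the first Monday is October 1 and the second is October 8.
1 April 2030 is a Monday, so the first Saturday is April 6 and the third is April 20.
At the standard offset (UTC+11:00), 00:45 UTC + 11h = 11:45 Mesion Province standard time.
The standard-time date in Mesion Province, 17 April 2030, lies within the daylight-saving period (8 October 2029 – 20 April 2030), so Mesion Province is on daylight time, UTC+12:00.
00:45 UTC + 12h = 12:45 Mesion Province.

12:45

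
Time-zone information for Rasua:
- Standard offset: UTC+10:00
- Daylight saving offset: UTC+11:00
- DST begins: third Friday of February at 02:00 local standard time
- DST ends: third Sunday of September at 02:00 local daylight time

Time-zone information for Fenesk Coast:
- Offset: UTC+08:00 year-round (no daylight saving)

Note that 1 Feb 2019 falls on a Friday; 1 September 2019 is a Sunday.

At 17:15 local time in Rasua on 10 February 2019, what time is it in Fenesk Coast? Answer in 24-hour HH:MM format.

1 February 2019 is a Friday, so the first Friday is February 1 and the third is February 15.
1 September 2019 is a Sunday, so the first Sunday is September 1 and the third is September 15.
10 February 2019 is outside the daylight-saving period (15 February – 15 September), so Rasua is on standard time, UTC+10:00.
17:15 Rasua − 10h = 07:15 UTC.
Fenesk Coast stays on UTC+08:00 all year.
07:15 UTC + 8h = 15:15 Fenesk Coast.

15:15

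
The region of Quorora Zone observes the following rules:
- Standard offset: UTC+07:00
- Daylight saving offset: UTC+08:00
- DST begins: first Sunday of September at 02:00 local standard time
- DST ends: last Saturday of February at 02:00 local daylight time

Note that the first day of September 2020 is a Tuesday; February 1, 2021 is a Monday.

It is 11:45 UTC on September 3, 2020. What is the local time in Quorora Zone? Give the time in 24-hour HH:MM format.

18:45

1 September 2020 is a Tuesday, so the first Sunday is September 6.
1 February 2021 is a Monday, so Saturdays fall on 6, 13, 20, 27; the last is February 27.
At the standard offset (UTC+07:00), 11:45 UTC + 7h = 18:45 Quorora Zone standard time.
The standard-time date in Quorora Zone, September 3, 2020, does not fall between 6 September 2020 and 27 February 2021, so daylight saving is not in effect and Quorora Zone is at UTC+07:00.
11:45 UTC + 7h = 18:45 local.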